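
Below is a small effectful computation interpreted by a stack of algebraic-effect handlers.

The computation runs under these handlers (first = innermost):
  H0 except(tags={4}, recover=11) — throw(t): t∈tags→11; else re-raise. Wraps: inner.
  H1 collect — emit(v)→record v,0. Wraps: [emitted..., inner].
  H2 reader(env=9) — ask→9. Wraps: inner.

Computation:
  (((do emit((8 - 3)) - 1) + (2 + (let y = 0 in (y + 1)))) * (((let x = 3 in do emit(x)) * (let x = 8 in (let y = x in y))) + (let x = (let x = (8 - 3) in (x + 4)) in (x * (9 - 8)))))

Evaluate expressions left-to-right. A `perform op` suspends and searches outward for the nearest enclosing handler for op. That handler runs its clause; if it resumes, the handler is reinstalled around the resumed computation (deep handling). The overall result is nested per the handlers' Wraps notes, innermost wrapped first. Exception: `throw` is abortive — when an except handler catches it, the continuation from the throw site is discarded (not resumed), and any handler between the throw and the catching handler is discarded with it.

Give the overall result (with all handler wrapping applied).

Evaluation trace:
emit(5) @ H1 ⇒ out+=5
emit(3) @ H1 ⇒ out+=3
H0 returns 18
H1 returns [5, 3, 18]
H2 returns [5, 3, 18]
= [5, 3, 18]

Answer: [5, 3, 18]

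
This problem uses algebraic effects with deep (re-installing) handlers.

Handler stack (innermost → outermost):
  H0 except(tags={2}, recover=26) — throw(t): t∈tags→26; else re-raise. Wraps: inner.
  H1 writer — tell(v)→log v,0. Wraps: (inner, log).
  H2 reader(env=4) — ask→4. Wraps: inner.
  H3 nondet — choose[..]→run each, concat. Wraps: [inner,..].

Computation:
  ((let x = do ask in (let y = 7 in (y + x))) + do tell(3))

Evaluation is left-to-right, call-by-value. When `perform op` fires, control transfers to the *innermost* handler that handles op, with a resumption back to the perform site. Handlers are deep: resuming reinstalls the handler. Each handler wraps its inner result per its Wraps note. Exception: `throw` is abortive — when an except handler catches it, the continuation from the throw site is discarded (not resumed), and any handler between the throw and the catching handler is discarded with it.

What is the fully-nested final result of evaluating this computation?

Step-by-step:
ask @ H2 ⇒ 4
tell(3) @ H1 ⇒ log+=3
H0 returns 11
H1 returns (11, (3))
H2 returns (11, (3))
H3 returns [(11, (3))]
= [(11, (3))]

Answer: [(11, (3))]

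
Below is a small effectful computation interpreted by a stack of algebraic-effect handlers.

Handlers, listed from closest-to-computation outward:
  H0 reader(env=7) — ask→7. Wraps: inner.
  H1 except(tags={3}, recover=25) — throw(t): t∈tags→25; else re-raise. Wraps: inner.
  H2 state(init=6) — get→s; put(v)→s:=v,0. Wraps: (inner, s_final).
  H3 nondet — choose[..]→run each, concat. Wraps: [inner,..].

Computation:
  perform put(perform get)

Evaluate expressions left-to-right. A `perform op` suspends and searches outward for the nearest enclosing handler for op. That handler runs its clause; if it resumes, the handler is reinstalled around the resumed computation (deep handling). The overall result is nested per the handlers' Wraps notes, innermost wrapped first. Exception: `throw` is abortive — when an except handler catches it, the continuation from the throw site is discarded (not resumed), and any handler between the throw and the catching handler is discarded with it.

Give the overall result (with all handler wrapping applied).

Answer: [(0, 6)]

Step-by-step:
get @ H2 ⇒ 6
put(6) @ H2 ⇒ s:=6
H0 returns 0
H1 returns 0
H2 returns (0, 6)
H3 returns [(0, 6)]
= [(0, 6)]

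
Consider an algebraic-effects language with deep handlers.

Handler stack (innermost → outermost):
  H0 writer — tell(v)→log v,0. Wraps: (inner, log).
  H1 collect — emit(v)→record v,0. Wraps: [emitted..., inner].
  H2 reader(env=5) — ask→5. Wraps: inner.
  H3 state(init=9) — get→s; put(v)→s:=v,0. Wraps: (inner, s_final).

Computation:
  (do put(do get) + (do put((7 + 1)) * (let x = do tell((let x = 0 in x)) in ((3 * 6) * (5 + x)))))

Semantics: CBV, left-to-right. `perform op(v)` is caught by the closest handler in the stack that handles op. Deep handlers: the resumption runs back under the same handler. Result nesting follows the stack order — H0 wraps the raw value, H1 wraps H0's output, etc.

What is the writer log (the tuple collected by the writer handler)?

Working:
get @ H3 ⇒ 9
put(9) @ H3 ⇒ s:=9
put(8) @ H3 ⇒ s:=8
tell(0) @ H0 ⇒ log+=0
H0 returns (0, (0))
H1 returns [(0, (0))]
H2 returns [(0, (0))]
H3 returns ([(0, (0))], 8)
= ([(0, (0))], 8)

Answer: (0)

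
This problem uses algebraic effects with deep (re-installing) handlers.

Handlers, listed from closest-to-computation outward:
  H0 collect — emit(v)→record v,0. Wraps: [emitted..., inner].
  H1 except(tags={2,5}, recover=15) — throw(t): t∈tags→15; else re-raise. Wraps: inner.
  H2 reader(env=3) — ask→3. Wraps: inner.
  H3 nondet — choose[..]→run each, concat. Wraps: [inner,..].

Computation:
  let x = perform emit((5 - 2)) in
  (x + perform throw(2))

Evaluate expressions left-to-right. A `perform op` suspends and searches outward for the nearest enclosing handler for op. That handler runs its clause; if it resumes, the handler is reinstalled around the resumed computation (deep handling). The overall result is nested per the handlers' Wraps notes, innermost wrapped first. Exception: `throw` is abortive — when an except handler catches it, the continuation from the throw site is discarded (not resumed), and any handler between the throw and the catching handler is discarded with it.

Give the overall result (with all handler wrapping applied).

Answer: [15]

Working:
emit(3) @ H0 ⇒ out+=3
throw(2) @ H1 caught ⇒ 15
H2 returns 15
H3 returns [15]
= [15]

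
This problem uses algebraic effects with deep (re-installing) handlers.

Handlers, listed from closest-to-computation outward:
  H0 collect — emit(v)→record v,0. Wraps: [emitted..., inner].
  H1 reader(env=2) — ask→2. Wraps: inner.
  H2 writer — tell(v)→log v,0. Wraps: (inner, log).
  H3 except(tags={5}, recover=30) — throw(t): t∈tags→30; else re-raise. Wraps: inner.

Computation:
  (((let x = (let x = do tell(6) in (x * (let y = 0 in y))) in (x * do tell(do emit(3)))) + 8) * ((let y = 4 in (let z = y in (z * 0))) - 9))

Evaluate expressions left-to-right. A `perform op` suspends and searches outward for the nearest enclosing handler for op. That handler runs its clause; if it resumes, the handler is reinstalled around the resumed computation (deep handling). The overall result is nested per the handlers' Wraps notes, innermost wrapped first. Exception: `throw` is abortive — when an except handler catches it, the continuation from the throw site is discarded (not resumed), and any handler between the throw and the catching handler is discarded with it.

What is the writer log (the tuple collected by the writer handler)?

Answer: (6, 0)

Step-by-step:
tell(6) @ H2 ⇒ log+=6
emit(3) @ H0 ⇒ out+=3
tell(0) @ H2 ⇒ log+=0
H0 returns [3, -72]
H1 returns [3, -72]
H2 returns ([3, -72], (6, 0))
H3 returns ([3, -72], (6, 0))
= ([3, -72], (6, 0))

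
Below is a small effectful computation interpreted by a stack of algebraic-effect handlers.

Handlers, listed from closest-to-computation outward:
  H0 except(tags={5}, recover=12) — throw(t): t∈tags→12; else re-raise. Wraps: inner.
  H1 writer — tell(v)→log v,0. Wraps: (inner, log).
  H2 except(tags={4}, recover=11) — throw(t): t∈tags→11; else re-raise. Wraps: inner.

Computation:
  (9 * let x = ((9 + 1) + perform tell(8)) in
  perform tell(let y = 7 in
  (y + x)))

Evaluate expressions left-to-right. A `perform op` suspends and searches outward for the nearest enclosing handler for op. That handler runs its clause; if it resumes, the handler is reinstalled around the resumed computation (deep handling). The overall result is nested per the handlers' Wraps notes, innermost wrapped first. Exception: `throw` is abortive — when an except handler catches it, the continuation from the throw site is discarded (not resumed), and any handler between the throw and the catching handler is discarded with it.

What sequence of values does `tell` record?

Answer: (8, 17)

Working:
tell(8) @ H1 ⇒ log+=8
tell(17) @ H1 ⇒ log+=17
H0 returns 0
H1 returns (0, (8, 17))
H2 returns (0, (8, 17))
= (0, (8, 17))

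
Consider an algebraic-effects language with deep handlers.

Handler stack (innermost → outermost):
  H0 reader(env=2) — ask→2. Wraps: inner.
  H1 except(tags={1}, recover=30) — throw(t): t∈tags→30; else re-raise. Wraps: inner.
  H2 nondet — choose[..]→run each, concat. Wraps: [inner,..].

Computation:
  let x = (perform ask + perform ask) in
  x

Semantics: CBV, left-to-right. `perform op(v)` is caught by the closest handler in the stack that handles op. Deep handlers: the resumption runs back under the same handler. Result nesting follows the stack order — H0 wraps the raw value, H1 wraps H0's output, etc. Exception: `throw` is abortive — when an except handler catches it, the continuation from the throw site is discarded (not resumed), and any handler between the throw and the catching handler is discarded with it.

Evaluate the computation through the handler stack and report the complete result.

Answer: [4]

Working:
ask @ H0 ⇒ 2
ask @ H0 ⇒ 2
H0 returns 4
H1 returns 4
H2 returns [4]
= [4]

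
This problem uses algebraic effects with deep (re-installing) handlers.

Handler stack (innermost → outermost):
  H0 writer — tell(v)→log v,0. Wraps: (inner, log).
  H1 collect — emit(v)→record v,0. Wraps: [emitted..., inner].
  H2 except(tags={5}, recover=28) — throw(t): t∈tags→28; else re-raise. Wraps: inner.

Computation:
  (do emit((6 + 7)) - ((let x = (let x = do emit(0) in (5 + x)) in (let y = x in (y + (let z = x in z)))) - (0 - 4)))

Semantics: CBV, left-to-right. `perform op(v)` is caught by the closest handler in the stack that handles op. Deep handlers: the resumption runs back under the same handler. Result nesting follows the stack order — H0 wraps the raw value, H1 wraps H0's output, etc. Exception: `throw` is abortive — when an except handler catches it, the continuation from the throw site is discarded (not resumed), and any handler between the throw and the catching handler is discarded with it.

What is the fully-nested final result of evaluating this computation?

Answer: [13, 0, (-14, ())]

Step-by-step:
emit(13) @ H1 ⇒ out+=13
emit(0) @ H1 ⇒ out+=0
H0 returns (-14, ())
H1 returns [13, 0, (-14, ())]
H2 returns [13, 0, (-14, ())]
= [13, 0, (-14, ())]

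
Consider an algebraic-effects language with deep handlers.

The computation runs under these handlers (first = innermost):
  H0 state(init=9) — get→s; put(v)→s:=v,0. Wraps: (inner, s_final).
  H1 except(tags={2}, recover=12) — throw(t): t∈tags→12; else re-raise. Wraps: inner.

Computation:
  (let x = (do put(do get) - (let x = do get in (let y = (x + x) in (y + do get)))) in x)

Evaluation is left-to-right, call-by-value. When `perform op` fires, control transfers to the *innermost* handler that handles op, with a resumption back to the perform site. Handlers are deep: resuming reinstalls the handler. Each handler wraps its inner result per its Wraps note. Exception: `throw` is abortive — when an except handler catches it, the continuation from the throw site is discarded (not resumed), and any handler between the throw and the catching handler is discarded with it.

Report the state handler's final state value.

Working:
get @ H0 ⇒ 9
put(9) @ H0 ⇒ s:=9
get @ H0 ⇒ 9
get @ H0 ⇒ 9
H0 returns (-27, 9)
H1 returns (-27, 9)
= (-27, 9)

Answer: 9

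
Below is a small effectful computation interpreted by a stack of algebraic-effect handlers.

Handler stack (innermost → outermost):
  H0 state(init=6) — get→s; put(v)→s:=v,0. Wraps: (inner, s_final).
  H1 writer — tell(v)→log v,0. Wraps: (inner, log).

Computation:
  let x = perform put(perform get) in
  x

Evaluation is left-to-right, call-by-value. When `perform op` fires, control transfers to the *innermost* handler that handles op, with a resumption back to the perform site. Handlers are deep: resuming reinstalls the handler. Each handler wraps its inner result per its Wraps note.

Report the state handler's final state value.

Evaluation trace:
get @ H0 ⇒ 6
put(6) @ H0 ⇒ s:=6
H0 returns (0, 6)
H1 returns ((0, 6), ())
= ((0, 6), ())

Answer: 6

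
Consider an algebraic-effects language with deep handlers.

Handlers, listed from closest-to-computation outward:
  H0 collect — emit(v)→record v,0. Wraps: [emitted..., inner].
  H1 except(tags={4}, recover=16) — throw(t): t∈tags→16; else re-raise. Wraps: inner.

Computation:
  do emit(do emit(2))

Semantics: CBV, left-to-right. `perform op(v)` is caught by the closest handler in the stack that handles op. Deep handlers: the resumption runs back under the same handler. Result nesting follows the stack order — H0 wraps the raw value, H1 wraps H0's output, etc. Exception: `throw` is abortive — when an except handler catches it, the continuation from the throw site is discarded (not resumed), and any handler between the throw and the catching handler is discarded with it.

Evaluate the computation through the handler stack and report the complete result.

Answer: [2, 0, 0]

Step-by-step:
emit(2) @ H0 ⇒ out+=2
emit(0) @ H0 ⇒ out+=0
H0 returns [2, 0, 0]
H1 returns [2, 0, 0]
= [2, 0, 0]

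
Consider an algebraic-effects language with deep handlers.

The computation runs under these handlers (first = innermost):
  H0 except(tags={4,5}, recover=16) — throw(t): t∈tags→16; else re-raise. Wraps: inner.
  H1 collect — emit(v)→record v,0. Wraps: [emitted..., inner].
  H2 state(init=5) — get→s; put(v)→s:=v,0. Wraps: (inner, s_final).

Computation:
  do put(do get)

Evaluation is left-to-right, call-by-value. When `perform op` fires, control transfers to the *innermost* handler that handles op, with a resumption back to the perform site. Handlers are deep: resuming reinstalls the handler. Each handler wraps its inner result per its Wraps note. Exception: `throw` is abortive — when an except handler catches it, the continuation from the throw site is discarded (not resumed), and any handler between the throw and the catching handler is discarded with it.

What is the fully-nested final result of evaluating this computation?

Step-by-step:
get @ H2 ⇒ 5
put(5) @ H2 ⇒ s:=5
H0 returns 0
H1 returns [0]
H2 returns ([0], 5)
= ([0], 5)

Answer: ([0], 5)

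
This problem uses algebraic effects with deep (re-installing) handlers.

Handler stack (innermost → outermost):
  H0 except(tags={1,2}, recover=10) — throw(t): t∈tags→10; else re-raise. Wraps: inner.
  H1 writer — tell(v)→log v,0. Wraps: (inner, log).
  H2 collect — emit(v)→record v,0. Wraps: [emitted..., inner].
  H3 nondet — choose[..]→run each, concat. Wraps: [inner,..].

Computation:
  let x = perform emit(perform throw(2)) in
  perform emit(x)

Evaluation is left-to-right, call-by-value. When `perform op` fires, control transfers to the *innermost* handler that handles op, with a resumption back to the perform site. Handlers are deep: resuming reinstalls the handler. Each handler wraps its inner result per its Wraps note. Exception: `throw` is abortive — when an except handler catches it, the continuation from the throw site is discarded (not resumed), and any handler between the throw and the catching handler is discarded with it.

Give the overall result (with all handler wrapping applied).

Working:
throw(2) @ H0 caught ⇒ 10
H1 returns (10, ())
H2 returns [(10, ())]
H3 returns [[(10, ())]]
= [[(10, ())]]

Answer: [[(10, ())]]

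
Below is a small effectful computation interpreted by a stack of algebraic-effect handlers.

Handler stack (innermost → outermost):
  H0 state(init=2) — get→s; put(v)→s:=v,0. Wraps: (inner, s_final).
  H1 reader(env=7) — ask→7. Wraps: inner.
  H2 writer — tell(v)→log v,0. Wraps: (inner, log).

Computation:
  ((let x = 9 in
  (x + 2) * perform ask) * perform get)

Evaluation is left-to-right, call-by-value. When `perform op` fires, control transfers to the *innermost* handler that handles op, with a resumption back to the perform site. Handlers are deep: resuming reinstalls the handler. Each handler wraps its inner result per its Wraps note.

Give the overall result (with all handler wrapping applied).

Answer: ((154, 2), ())

Evaluation trace:
ask @ H1 ⇒ 7
get @ H0 ⇒ 2
H0 returns (154, 2)
H1 returns (154, 2)
H2 returns ((154, 2), ())
= ((154, 2), ())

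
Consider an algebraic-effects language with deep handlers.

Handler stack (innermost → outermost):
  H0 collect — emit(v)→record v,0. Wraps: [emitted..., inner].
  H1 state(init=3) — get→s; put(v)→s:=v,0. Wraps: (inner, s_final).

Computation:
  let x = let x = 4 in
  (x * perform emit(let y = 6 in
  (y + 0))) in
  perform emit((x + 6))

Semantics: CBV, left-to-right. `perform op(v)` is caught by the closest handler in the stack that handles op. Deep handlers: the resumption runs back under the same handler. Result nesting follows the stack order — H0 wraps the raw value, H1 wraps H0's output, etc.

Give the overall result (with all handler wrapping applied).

Working:
emit(6) @ H0 ⇒ out+=6
emit(6) @ H0 ⇒ out+=6
H0 returns [6, 6, 0]
H1 returns ([6, 6, 0], 3)
= ([6, 6, 0], 3)

Answer: ([6, 6, 0], 3)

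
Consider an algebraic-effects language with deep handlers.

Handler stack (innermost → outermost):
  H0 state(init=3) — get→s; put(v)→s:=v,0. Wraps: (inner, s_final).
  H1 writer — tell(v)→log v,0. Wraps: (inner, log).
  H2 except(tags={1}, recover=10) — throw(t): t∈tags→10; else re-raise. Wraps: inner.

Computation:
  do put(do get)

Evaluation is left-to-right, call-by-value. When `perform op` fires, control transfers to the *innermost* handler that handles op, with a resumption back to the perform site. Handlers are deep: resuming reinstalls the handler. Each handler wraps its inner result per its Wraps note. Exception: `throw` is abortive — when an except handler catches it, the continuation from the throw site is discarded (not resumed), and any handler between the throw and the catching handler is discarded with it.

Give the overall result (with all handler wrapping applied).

Answer: ((0, 3), ())

Evaluation trace:
get @ H0 ⇒ 3
put(3) @ H0 ⇒ s:=3
H0 returns (0, 3)
H1 returns ((0, 3), ())
H2 returns ((0, 3), ())
= ((0, 3), ())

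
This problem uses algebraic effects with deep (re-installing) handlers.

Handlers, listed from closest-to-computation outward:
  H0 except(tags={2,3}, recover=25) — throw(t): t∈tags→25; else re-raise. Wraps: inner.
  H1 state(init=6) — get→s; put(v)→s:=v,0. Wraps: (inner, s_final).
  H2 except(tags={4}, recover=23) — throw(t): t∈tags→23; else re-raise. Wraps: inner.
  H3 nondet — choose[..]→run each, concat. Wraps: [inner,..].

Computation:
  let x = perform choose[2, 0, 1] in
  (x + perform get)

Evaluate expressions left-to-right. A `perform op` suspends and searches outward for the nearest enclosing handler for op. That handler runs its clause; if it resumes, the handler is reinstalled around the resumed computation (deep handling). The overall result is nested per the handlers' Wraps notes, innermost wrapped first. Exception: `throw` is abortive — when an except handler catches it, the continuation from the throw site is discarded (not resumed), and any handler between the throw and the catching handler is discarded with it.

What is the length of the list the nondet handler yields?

Answer: 3

Working:
choose[2, 0, 1] @ H3
  branch[0] choose=2:
    get @ H1 ⇒ 6
    H0 returns 8
    H1 returns (8, 6)
    H2 returns (8, 6)
    H3 returns [(8, 6)]
  branch[1] choose=0:
    get @ H1 ⇒ 6
    H0 returns 6
    H1 returns (6, 6)
    H2 returns (6, 6)
    H3 returns [(6, 6)]
  branch[2] choose=1:
    get @ H1 ⇒ 6
    H0 returns 7
    H1 returns (7, 6)
    H2 returns (7, 6)
    H3 returns [(7, 6)]
= [(8, 6), (6, 6), (7, 6)]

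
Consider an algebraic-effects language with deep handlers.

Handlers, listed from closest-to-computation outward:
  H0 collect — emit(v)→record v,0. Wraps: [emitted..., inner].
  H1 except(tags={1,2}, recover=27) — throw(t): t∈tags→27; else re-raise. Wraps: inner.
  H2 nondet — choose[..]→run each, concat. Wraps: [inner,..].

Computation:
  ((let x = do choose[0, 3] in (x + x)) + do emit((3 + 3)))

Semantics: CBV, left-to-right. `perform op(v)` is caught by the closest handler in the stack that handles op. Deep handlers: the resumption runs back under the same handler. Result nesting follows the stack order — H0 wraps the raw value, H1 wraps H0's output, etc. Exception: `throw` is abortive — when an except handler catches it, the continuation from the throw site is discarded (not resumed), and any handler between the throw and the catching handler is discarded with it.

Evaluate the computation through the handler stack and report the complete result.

Answer: [[6, 0], [6, 6]]

Step-by-step:
choose[0, 3] @ H2
  branch[0] choose=0:
    emit(6) @ H0 ⇒ out+=6
    H0 returns [6, 0]
    H1 returns [6, 0]
    H2 returns [[6, 0]]
  branch[1] choose=3:
    emit(6) @ H0 ⇒ out+=6
    H0 returns [6, 6]
    H1 returns [6, 6]
    H2 returns [[6, 6]]
= [[6, 0], [6, 6]]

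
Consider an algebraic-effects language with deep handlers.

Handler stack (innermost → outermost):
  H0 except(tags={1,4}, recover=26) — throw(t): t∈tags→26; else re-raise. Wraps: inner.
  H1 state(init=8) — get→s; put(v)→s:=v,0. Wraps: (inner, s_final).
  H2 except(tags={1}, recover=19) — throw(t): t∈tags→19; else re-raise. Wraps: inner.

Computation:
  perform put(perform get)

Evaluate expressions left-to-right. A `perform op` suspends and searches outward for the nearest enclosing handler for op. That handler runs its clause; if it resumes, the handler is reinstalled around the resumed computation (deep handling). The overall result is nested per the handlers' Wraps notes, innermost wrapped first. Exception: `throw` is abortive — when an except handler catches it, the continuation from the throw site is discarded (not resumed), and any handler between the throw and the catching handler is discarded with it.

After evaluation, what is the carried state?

Answer: 8

Evaluation trace:
get @ H1 ⇒ 8
put(8) @ H1 ⇒ s:=8
H0 returns 0
H1 returns (0, 8)
H2 returns (0, 8)
= (0, 8)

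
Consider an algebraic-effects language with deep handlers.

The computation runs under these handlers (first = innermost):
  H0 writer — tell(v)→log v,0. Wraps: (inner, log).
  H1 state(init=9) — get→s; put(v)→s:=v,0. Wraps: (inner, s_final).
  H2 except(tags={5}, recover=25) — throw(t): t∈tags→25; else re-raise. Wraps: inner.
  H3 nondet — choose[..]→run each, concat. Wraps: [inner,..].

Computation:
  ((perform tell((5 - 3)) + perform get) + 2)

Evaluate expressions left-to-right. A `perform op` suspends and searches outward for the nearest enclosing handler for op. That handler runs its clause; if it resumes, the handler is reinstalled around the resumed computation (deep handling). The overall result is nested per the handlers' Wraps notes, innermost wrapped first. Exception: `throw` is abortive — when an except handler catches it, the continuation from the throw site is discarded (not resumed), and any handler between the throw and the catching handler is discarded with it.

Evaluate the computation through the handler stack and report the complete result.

Answer: [((11, (2)), 9)]

Working:
tell(2) @ H0 ⇒ log+=2
get @ H1 ⇒ 9
H0 returns (11, (2))
H1 returns ((11, (2)), 9)
H2 returns ((11, (2)), 9)
H3 returns [((11, (2)), 9)]
= [((11, (2)), 9)]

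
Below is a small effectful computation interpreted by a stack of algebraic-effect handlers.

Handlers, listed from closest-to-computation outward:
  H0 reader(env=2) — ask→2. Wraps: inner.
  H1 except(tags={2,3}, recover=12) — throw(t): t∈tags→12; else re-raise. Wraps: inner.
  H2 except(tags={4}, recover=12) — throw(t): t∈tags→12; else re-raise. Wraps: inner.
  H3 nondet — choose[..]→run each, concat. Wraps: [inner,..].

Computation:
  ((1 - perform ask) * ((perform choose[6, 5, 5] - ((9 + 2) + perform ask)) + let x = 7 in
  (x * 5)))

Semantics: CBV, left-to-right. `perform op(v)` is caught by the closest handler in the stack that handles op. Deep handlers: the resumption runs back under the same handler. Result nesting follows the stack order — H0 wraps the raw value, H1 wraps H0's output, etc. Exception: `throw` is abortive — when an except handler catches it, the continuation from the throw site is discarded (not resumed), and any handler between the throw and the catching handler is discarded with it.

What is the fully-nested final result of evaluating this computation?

Evaluation trace:
ask @ H0 ⇒ 2
choose[6, 5, 5] @ H3
  branch[0] choose=6:
    ask @ H0 ⇒ 2
    H0 returns -28
    H1 returns -28
    H2 returns -28
    H3 returns [-28]
  branch[1] choose=5:
    ask @ H0 ⇒ 2
    H0 returns -27
    H1 returns -27
    H2 returns -27
    H3 returns [-27]
  branch[2] choose=5:
    ask @ H0 ⇒ 2
    H0 returns -27
    H1 returns -27
    H2 returns -27
    H3 returns [-27]
= [-28, -27, -27]

Answer: [-28, -27, -27]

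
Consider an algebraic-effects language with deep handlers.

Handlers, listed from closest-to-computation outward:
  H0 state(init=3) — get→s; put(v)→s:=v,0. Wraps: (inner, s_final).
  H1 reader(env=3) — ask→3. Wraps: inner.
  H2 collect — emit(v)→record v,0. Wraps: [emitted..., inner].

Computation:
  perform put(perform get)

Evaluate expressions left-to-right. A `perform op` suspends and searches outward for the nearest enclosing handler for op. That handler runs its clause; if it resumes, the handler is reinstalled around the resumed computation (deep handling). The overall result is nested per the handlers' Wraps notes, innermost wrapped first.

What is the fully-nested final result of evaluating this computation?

Answer: [(0, 3)]

Working:
get @ H0 ⇒ 3
put(3) @ H0 ⇒ s:=3
H0 returns (0, 3)
H1 returns (0, 3)
H2 returns [(0, 3)]
= [(0, 3)]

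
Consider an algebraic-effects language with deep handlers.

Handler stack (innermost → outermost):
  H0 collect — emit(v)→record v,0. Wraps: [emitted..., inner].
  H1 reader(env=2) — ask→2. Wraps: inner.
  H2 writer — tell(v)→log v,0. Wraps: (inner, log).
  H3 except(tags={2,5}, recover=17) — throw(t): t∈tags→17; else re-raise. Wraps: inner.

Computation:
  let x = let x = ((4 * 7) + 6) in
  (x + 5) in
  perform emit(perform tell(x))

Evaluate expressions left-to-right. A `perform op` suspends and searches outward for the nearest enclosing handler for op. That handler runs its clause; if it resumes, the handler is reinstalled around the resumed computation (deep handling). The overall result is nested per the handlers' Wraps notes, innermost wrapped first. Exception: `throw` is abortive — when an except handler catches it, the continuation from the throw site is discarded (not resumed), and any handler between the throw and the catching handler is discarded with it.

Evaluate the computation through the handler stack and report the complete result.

Working:
tell(39) @ H2 ⇒ log+=39
emit(0) @ H0 ⇒ out+=0
H0 returns [0, 0]
H1 returns [0, 0]
H2 returns ([0, 0], (39))
H3 returns ([0, 0], (39))
= ([0, 0], (39))

Answer: ([0, 0], (39))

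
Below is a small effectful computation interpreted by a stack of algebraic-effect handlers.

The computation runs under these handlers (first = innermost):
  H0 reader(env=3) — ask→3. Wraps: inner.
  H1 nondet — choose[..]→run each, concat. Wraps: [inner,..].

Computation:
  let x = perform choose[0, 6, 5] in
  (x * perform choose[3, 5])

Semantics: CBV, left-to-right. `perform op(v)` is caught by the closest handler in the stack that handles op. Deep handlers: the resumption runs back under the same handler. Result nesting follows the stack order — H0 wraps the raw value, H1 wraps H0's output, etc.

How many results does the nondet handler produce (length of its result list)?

Answer: 6

Evaluation trace:
choose[0, 6, 5] @ H1
  branch[0] choose=0:
    choose[3, 5] @ H1
      branch[0] choose=3:
        H0 returns 0
        H1 returns [0]
      branch[1] choose=5:
        H0 returns 0
        H1 returns [0]
  branch[1] choose=6:
    choose[3, 5] @ H1
      branch[0] choose=3:
        H0 returns 18
        H1 returns [18]
      branch[1] choose=5:
        H0 returns 30
        H1 returns [30]
  branch[2] choose=5:
    choose[3, 5] @ H1
      branch[0] choose=3:
        H0 returns 15
        H1 returns [15]
      branch[1] choose=5:
        H0 returns 25
        H1 returns [25]
= [0, 0, 18, 30, 15, 25]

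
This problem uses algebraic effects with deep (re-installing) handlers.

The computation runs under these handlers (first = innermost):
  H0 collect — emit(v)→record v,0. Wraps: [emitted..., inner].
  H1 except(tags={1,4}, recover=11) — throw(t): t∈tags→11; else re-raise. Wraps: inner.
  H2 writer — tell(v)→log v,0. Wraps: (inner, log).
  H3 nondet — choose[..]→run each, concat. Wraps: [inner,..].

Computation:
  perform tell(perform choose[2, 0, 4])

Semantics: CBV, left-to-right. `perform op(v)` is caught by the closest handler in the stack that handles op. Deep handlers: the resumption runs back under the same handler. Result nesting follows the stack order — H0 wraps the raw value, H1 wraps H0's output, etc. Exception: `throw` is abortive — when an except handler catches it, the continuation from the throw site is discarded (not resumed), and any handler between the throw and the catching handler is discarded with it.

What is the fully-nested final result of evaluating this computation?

Answer: [([0], (2)), ([0], (0)), ([0], (4))]

Step-by-step:
choose[2, 0, 4] @ H3
  branch[0] choose=2:
    tell(2) @ H2 ⇒ log+=2
    H0 returns [0]
    H1 returns [0]
    H2 returns ([0], (2))
    H3 returns [([0], (2))]
  branch[1] choose=0:
    tell(0) @ H2 ⇒ log+=0
    H0 returns [0]
    H1 returns [0]
    H2 returns ([0], (0))
    H3 returns [([0], (0))]
  branch[2] choose=4:
    tell(4) @ H2 ⇒ log+=4
    H0 returns [0]
    H1 returns [0]
    H2 returns ([0], (4))
    H3 returns [([0], (4))]
= [([0], (2)), ([0], (0)), ([0], (4))]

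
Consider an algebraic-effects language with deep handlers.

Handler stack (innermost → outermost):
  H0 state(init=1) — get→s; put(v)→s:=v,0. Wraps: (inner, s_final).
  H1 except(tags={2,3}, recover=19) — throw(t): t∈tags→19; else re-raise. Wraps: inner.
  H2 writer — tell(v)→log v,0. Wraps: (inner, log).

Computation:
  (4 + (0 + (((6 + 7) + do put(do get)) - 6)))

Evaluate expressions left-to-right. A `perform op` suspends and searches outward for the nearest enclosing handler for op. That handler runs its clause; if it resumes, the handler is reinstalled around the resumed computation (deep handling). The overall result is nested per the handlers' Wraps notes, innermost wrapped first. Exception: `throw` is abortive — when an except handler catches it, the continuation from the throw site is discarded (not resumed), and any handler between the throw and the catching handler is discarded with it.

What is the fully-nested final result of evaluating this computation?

Answer: ((11, 1), ())

Working:
get @ H0 ⇒ 1
put(1) @ H0 ⇒ s:=1
H0 returns (11, 1)
H1 returns (11, 1)
H2 returns ((11, 1), ())
= ((11, 1), ())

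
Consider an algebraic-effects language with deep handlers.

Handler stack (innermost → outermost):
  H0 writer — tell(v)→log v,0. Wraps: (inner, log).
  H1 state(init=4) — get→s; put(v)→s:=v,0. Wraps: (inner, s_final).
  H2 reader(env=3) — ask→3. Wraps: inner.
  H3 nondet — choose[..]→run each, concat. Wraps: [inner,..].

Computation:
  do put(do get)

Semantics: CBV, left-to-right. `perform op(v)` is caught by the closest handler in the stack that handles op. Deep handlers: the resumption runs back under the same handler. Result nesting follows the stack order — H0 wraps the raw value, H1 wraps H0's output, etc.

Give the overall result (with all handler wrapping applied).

Evaluation trace:
get @ H1 ⇒ 4
put(4) @ H1 ⇒ s:=4
H0 returns (0, ())
H1 returns ((0, ()), 4)
H2 returns ((0, ()), 4)
H3 returns [((0, ()), 4)]
= [((0, ()), 4)]

Answer: [((0, ()), 4)]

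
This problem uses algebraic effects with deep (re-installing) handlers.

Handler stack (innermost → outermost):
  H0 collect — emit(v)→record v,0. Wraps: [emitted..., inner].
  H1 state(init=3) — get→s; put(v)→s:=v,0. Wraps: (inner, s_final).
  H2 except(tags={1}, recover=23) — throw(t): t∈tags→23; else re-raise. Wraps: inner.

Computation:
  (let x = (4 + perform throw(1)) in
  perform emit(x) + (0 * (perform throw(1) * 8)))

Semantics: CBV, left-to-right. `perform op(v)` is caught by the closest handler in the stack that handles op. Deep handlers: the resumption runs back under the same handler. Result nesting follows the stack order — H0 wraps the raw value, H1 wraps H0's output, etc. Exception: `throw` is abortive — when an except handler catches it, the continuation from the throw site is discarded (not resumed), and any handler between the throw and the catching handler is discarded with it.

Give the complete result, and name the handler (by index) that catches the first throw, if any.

Step-by-step:
throw(1) @ H2 caught ⇒ 23
= 23

Answer: 23 ; first throw caught by: H2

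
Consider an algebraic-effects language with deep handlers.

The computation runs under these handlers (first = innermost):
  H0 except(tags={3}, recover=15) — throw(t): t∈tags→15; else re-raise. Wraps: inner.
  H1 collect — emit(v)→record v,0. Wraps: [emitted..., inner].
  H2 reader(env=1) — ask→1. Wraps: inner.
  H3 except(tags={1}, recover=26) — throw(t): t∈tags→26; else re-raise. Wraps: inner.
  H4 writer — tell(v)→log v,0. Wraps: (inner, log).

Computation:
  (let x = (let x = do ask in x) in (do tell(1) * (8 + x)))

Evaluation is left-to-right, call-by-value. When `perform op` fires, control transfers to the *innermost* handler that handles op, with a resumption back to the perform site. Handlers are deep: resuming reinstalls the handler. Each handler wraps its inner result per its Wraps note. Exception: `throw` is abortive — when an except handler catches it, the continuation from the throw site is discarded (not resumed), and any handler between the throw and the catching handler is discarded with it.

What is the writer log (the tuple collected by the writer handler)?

Evaluation trace:
ask @ H2 ⇒ 1
tell(1) @ H4 ⇒ log+=1
H0 returns 0
H1 returns [0]
H2 returns [0]
H3 returns [0]
H4 returns ([0], (1))
= ([0], (1))

Answer: (1)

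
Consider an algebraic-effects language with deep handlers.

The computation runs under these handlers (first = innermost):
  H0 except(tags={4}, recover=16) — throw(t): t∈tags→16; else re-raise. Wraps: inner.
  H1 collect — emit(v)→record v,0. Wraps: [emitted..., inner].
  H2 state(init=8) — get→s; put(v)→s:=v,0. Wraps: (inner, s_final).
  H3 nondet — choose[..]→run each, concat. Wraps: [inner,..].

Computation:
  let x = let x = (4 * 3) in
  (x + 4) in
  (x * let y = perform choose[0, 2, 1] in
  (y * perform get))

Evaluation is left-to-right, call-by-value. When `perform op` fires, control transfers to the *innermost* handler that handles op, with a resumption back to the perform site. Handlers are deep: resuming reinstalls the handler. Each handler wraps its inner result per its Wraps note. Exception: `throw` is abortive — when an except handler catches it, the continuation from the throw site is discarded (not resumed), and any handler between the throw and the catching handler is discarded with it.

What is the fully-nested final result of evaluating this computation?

Answer: [([0], 8), ([256], 8), ([128], 8)]

Step-by-step:
choose[0, 2, 1] @ H3
  branch[0] choose=0:
    get @ H2 ⇒ 8
    H0 returns 0
    H1 returns [0]
    H2 returns ([0], 8)
    H3 returns [([0], 8)]
  branch[1] choose=2:
    get @ H2 ⇒ 8
    H0 returns 256
    H1 returns [256]
    H2 returns ([256], 8)
    H3 returns [([256], 8)]
  branch[2] choose=1:
    get @ H2 ⇒ 8
    H0 returns 128
    H1 returns [128]
    H2 returns ([128], 8)
    H3 returns [([128], 8)]
= [([0], 8), ([256], 8), ([128], 8)]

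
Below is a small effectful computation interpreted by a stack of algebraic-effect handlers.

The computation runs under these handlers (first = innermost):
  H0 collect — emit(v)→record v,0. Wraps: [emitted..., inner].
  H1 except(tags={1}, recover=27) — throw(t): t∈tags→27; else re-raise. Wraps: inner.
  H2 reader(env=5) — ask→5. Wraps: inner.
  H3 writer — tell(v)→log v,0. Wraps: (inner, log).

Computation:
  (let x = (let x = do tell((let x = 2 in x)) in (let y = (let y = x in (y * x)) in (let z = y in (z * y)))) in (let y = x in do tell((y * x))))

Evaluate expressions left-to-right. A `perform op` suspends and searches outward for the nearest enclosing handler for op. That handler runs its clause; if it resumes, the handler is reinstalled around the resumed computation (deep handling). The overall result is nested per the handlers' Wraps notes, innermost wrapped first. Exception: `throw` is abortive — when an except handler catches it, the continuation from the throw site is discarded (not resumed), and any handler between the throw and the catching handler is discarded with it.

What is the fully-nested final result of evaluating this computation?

Step-by-step:
tell(2) @ H3 ⇒ log+=2
tell(0) @ H3 ⇒ log+=0
H0 returns [0]
H1 returns [0]
H2 returns [0]
H3 returns ([0], (2, 0))
= ([0], (2, 0))

Answer: ([0], (2, 0))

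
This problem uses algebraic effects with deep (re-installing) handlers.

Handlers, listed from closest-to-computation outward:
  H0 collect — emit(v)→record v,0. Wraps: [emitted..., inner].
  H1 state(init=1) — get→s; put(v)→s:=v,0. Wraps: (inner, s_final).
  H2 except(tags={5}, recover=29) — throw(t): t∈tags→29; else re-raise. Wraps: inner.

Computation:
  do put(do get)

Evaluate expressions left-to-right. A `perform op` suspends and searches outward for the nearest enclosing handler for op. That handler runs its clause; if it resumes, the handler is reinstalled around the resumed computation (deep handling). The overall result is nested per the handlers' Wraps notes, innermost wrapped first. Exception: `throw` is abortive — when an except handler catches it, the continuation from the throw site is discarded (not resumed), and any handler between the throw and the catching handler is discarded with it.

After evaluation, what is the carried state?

Answer: 1

Evaluation trace:
get @ H1 ⇒ 1
put(1) @ H1 ⇒ s:=1
H0 returns [0]
H1 returns ([0], 1)
H2 returns ([0], 1)
= ([0], 1)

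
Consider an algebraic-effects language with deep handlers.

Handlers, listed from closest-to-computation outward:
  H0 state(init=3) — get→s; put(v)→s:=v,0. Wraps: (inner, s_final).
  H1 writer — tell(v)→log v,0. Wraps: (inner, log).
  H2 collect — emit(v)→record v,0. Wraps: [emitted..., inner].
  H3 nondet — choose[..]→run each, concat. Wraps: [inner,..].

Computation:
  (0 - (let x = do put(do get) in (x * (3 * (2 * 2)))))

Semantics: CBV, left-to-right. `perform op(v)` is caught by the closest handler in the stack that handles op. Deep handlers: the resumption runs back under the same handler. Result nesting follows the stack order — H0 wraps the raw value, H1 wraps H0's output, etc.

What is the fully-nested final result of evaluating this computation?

Answer: [[((0, 3), ())]]

Step-by-step:
get @ H0 ⇒ 3
put(3) @ H0 ⇒ s:=3
H0 returns (0, 3)
H1 returns ((0, 3), ())
H2 returns [((0, 3), ())]
H3 returns [[((0, 3), ())]]
= [[((0, 3), ())]]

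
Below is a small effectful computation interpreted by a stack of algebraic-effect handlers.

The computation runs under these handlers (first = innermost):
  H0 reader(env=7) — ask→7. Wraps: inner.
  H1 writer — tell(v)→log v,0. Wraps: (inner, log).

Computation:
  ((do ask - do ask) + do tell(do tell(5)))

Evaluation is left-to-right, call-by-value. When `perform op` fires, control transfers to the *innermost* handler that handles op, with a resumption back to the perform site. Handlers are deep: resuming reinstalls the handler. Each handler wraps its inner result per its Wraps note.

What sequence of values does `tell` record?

Step-by-step:
ask @ H0 ⇒ 7
ask @ H0 ⇒ 7
tell(5) @ H1 ⇒ log+=5
tell(0) @ H1 ⇒ log+=0
H0 returns 0
H1 returns (0, (5, 0))
= (0, (5, 0))

Answer: (5, 0)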